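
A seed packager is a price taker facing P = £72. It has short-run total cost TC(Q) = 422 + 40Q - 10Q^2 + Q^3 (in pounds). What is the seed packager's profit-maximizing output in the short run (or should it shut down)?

Produce at Q = 8

Variable cost is VC = 40Q - 10Q^2 + Q^3, so AVC = VC/Q = 40 - 10Q + Q^2 and MC = dTC/dQ = 40 - 20Q + 3Q^2.
AVC is minimized where dAVC/dQ = -10 + 2Q = 0, at Q = 5; min AVC = 40 - 10·5 + 5^2 = £15.
P = £72 exceeds min AVC = £15, so the firm stays open.
Solving P = MC: -32 - 20Q + 3Q^2 = 0 ⇒ Q = -4/3 or 8. On the upward-sloping branch, Q* = 8.
Check: AVC at Q = 8 is £24 ≤ P, so revenue covers variable cost.
Profit = P·Q − TC = 72·8 − 614 = -£38, a loss, but smaller than the £422 fixed cost the firm would lose by shutting down.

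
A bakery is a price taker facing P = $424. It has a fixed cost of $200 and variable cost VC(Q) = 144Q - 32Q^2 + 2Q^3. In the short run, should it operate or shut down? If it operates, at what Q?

Produce at Q = 14

From TC, MC = TC'(Q) = 144 - 64Q + 6Q^2 and AVC = VC/Q = 144 - 32Q + 2Q^2.
The AVC parabola has its vertex at Q = 32/4 = 8, where AVC = 144 - 32·8 + 2·8^2 = $16.
Since P = $424 ≥ min AVC = $16, price covers variable cost and the firm should produce.
Solving P = MC: -280 - 64Q + 6Q^2 = 0 ⇒ Q = -10/3 or 14. On the upward-sloping branch, Q* = 14.
Check: AVC at Q = 14 is $88 ≤ P, so revenue covers variable cost.
Profit = P·Q − TC = 424·14 − 1432 = $4504.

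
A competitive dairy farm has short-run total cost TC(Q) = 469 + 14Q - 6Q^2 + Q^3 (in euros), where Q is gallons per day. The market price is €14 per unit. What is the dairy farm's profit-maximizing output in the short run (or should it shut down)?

Variable cost is VC = 14Q - 6Q^2 + Q^3, so AVC = VC/Q = 14 - 6Q + Q^2 and MC = dTC/dQ = 14 - 12Q + 3Q^2.
AVC hits its minimum where MC = AVC, at Q = 3, giving min AVC = 14 - 6·3 + 3^2 = €5.
Because €14 ≥ €5, revenue can cover variable cost; the firm operates.
P = MC gives -12Q + 3Q^2 = 0, with roots 0 and 4. Take the larger (rising MC): Q* = 4.
Check: AVC at Q = 4 is €6 ≤ P, so revenue covers variable cost.
Profit = P·Q − TC = 14·4 − 493 = -€437, a loss, but smaller than the €469 fixed cost the firm would lose by shutting down.

Produce at Q = 4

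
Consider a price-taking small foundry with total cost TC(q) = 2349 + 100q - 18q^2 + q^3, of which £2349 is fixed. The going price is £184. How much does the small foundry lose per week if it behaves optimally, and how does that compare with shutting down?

Profit = -£389 at q = 14

AVC = 100 - 18q + q^2; min AVC = £19 at q = 9. Since P = £184 ≥ min AVC, the firm produces.
With MC = 100 - 36q + 3q^2, P = MC on the upward-sloping part at q* = 14.
TR = 184·14 = 2576. TC = 2349 + 616 = 2965. Profit = 2576 − 2965 = -£389.
That loss of £389 beats the £2349 the firm would lose by shutting down; producing recovers £1960 of fixed cost.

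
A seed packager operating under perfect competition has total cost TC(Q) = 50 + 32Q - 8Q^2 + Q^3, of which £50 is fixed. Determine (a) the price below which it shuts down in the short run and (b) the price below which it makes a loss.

Shutdown price = min AVC. AVC = 32 - 8Q + Q^2, with vertex at Q = 4 and minimum £16.
ATC = 50/Q + 32 - 8Q + Q^2. Setting dATC/dQ = −50/Q^2 − 8 + 2Q = 0 gives Q = 5 (since 2·5^3 − 8·5^2 = 50).
min ATC = 50/5 + 32 − 8·5 + 5^2 = £27. That is the break-even price.
For £16 ≤ P < £27 the firm produces at a loss; below £16 it shuts down.

Shutdown price = £16; break-even price = £27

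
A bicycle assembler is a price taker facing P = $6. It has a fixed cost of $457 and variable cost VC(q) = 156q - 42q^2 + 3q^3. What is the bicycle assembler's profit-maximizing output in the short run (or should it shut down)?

Variable cost is VC = 156q - 42q^2 + 3q^3, so AVC = VC/q = 156 - 42q + 3q^2 and MC = dTC/dq = 156 - 84q + 9q^2.
AVC hits its minimum where MC = AVC, at q = 7, giving min AVC = 156 - 42·7 + 3·7^2 = $9.
P = $6 lies below min AVC = $9; no output level covers variable cost.
The firm minimizes its loss by shutting down and losing only its fixed cost of $457.

Shut down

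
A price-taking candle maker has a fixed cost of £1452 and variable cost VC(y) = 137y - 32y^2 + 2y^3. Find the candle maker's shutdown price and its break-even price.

Shutdown price = £9; break-even price = £159

AVC = 137 - 32y + 2y^2; minimized at y = 8, giving min AVC = £9. That is the shutdown price.
ATC = 1452/y + 137 - 32y + 2y^2. Setting dATC/dy = −1452/y^2 − 32 + 4y = 0 gives y = 11 (since 4·11^3 − 32·11^2 = 1452).
min ATC = 1452/11 + 137 − 32·11 + 2·11^2 = £159. That is the break-even price.
For £9 ≤ P < £159 the firm produces at a loss; below £9 it shuts down.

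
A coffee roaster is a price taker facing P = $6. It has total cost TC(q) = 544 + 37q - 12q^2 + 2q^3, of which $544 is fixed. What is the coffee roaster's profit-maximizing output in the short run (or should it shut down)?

From TC, MC = TC'(q) = 37 - 24q + 6q^2 and AVC = VC/q = 37 - 12q + 2q^2.
AVC hits its minimum where MC = AVC, at q = 3, giving min AVC = 37 - 12·3 + 2·3^2 = $19.
P = $6 lies below min AVC = $19; no output level covers variable cost.
The firm minimizes its loss by shutting down and losing only its fixed cost of $544.

Shut down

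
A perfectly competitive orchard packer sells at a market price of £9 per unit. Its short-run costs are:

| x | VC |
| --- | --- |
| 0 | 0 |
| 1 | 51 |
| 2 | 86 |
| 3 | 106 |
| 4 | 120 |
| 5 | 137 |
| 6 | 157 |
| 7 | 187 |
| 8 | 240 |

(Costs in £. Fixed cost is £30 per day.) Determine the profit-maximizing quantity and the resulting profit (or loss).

x = 0 (shut down); profit = -£30

Compute π = P·x − TC at each output: x=0: -30; x=1: -72; x=2: -98; x=3: -109; x=4: -114; x=5: -122; x=6: -133; x=7: -154; x=8: -198.
Profit is highest at x = 0. Equivalently, the lowest AVC in the table is 157/6 ≈ £26.17 at x = 6, and P = £9 falls below it — price never covers variable cost, so the firm shuts down and loses only its fixed cost.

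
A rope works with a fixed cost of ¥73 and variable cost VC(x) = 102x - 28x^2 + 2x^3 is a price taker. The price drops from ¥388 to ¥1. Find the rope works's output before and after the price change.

Output falls from 13 to 0 (the firm shuts down)

AVC = 102 - 28x + 2x^2, minimized at x = 7 where min AVC = ¥4. MC = 102 - 56x + 6x^2.
With P = ¥388 above the shutdown price, P = MC gives x = 13.
At P = ¥1 < min AVC = ¥4, price no longer covers variable cost at any output, so the firm shuts down: x = 0.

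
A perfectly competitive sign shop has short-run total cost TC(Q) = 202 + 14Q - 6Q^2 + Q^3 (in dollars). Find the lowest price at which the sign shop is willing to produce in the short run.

$5 per unit

Short-run supply begins at min AVC. From VC = 14Q - 6Q^2 + Q^3, AVC = 14 - 6Q + Q^2.
dAVC/dQ = -6 + 2Q = 0 gives Q = 3. min AVC = 14 - 6·3 + 3^2 = 5.
For P < $5 the firm produces nothing.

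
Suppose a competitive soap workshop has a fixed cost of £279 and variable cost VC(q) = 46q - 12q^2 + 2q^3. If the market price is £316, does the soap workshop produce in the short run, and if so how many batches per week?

Produce at q = 9

Variable cost is VC = 46q - 12q^2 + 2q^3, so AVC = VC/q = 46 - 12q + 2q^2 and MC = dTC/dq = 46 - 24q + 6q^2.
The AVC parabola has its vertex at q = 12/4 = 3, where AVC = 46 - 12·3 + 2·3^2 = £28.
Because £316 ≥ £28, revenue can cover variable cost; the firm operates.
P = MC gives -270 - 24q + 6q^2 = 0, with roots -5 and 9. Take the larger (rising MC): q* = 9.
Check: AVC at q = 9 is £100 ≤ P, so revenue covers variable cost.
Profit = P·q − TC = 316·9 − 1179 = £1665.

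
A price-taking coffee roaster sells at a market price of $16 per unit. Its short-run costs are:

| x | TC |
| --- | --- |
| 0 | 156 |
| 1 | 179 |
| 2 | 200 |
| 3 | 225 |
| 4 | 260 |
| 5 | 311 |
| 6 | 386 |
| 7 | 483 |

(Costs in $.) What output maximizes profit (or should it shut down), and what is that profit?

x = 0 (shut down); profit = -$156

Profit at each row (π = 16x − TC): x=0: -156; x=1: -163; x=2: -168; x=3: -177; x=4: -196; x=5: -231; x=6: -290; x=7: -371.
Profit is highest at x = 0. Equivalently, the lowest AVC in the table is 44/2 ≈ $22 at x = 2, and P = $16 falls below it — price never covers variable cost, so the firm shuts down and loses only its fixed cost.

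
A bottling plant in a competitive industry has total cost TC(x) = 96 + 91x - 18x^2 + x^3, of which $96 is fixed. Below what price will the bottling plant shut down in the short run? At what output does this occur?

The firm shuts down when price falls below the minimum of average variable cost. AVC = VC/x = 91 - 18x + x^2.
At the minimum of AVC, MC = AVC. MC = 91 - 36x + 3x^2; setting MC = AVC gives 2x^2 - 18x = 0, so x = 9. min AVC = 10.
For P < $10 the firm produces nothing.

$10 per unit, at x = 9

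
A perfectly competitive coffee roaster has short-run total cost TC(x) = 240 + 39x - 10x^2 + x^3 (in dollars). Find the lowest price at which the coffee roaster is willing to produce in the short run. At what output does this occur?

$14 per unit, at x = 5

The shutdown price is the minimum of AVC. VC = 39x - 10x^2 + x^3, so AVC = 39 - 10x + x^2.
At the minimum of AVC, MC = AVC. MC = 39 - 20x + 3x^2; setting MC = AVC gives 2x^2 - 10x = 0, so x = 5. min AVC = 14.
So the shutdown price is $14.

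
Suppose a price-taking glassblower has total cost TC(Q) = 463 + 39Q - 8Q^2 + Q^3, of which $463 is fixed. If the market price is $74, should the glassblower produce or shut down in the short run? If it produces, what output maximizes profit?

Strip out fixed cost: VC = 39Q - 8Q^2 + Q^3. Then AVC = 39 - 8Q + Q^2 and MC = 39 - 16Q + 3Q^2.
AVC is minimized where dAVC/dQ = -8 + 2Q = 0, at Q = 4; min AVC = 39 - 8·4 + 4^2 = $23.
P = $74 exceeds min AVC = $23, so the firm stays open.
Solving P = MC: -35 - 16Q + 3Q^2 = 0 ⇒ Q = -5/3 or 7. On the upward-sloping branch, Q* = 7.
Check: AVC at Q = 7 is $32 ≤ P, so revenue covers variable cost.
Profit = P·Q − TC = 74·7 − 687 = -$169, a loss, but smaller than the $463 fixed cost the firm would lose by shutting down.

Produce at Q = 7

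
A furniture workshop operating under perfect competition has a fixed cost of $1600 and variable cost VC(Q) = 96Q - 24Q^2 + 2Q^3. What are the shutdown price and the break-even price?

Shutdown price = min AVC. AVC = 96 - 24Q + 2Q^2, with vertex at Q = 6 and minimum $24.
ATC = 1600/Q + 96 - 24Q + 2Q^2. Setting dATC/dQ = −1600/Q^2 − 24 + 4Q = 0 gives Q = 10 (since 4·10^3 − 24·10^2 = 1600).
min ATC = 1600/10 + 96 − 24·10 + 2·10^2 = $216. That is the break-even price.
For $24 ≤ P < $216 the firm produces at a loss; below $24 it shuts down.

Shutdown price = $24; break-even price = $216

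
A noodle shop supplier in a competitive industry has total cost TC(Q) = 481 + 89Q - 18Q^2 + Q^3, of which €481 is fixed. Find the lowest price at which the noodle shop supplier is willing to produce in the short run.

€8 per unit

The shutdown price is the minimum of AVC. VC = 89Q - 18Q^2 + Q^3, so AVC = 89 - 18Q + Q^2.
dAVC/dQ = -18 + 2Q = 0 gives Q = 9. min AVC = 89 - 18·9 + 9^2 = 8.
The firm shuts down for any P below €8.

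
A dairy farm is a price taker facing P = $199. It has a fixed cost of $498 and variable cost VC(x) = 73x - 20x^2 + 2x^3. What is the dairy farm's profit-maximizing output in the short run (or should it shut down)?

Produce at x = 9

From TC, MC = TC'(x) = 73 - 40x + 6x^2 and AVC = VC/x = 73 - 20x + 2x^2.
The AVC parabola has its vertex at x = 20/4 = 5, where AVC = 73 - 20·5 + 2·5^2 = $23.
Since P = $199 ≥ min AVC = $23, price covers variable cost and the firm should produce.
Set P = MC: 199 = 73 - 40x + 6x^2 → -126 - 40x + 6x^2 = 0. The roots are x = -7/3 and x = 9; the profit-maximizing output is on the rising part of MC, so x* = 9.
Check: AVC at x = 9 is $55 ≤ P, so revenue covers variable cost.
Profit = P·x − TC = 199·9 − 993 = $798.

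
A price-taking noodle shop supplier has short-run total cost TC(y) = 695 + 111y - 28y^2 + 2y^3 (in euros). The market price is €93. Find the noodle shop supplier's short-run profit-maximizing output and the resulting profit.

Profit = -€47 at y = 9

AVC = 111 - 28y + 2y^2; min AVC = €13 at y = 7. Since P = €93 ≥ min AVC, the firm produces.
With MC = 111 - 56y + 6y^2, P = MC on the upward-sloping part at y* = 9.
TR = 93·9 = 837. TC = 695 + 189 = 884. Profit = 837 − 884 = -€47.
By producing, the firm covers all variable cost plus €648 of fixed cost; shutting down would lose the full €695.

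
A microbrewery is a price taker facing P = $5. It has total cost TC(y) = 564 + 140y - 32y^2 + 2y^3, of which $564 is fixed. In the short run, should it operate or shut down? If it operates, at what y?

Shut down

Variable cost is VC = 140y - 32y^2 + 2y^3, so AVC = VC/y = 140 - 32y + 2y^2 and MC = dTC/dy = 140 - 64y + 6y^2.
The AVC parabola has its vertex at y = 32/4 = 8, where AVC = 140 - 32·8 + 2·8^2 = $12.
With P < min AVC ($5 < $12), every unit sold adds to the loss.
The firm minimizes its loss by shutting down and losing only its fixed cost of $564.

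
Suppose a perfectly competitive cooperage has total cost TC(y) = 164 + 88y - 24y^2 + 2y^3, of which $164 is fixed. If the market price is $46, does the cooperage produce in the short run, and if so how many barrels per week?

Produce at y = 7

From TC, MC = TC'(y) = 88 - 48y + 6y^2 and AVC = VC/y = 88 - 24y + 2y^2.
AVC is minimized where dAVC/dy = -24 + 4y = 0, at y = 6; min AVC = 88 - 24·6 + 2·6^2 = $16.
P = $46 exceeds min AVC = $16, so the firm stays open.
P = MC gives 42 - 48y + 6y^2 = 0, with roots 1 and 7. Take the larger (rising MC): y* = 7.
Check: AVC at y = 7 is $18 ≤ P, so revenue covers variable cost.
Profit = P·y − TC = 46·7 − 290 = $32.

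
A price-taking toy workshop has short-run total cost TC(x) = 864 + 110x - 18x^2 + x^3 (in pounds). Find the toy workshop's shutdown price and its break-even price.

Shutdown price = £29; break-even price = £110

AVC = 110 - 18x + x^2; minimized at x = 9, giving min AVC = £29. That is the shutdown price.
ATC = 864/x + 110 - 18x + x^2. Setting dATC/dx = −864/x^2 − 18 + 2x = 0 gives x = 12 (since 2·12^3 − 18·12^2 = 864).
min ATC = 864/12 + 110 − 18·12 + 12^2 = £110. That is the break-even price.
Between these two prices the firm operates at a loss; above £110 it earns a profit.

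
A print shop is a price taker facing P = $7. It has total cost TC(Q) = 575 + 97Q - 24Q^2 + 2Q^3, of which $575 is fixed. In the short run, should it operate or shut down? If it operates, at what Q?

From TC, MC = TC'(Q) = 97 - 48Q + 6Q^2 and AVC = VC/Q = 97 - 24Q + 2Q^2.
AVC is minimized where dAVC/dQ = -24 + 4Q = 0, at Q = 6; min AVC = 97 - 24·6 + 2·6^2 = $25.
With P < min AVC ($7 < $25), every unit sold adds to the loss.
The firm minimizes its loss by shutting down and losing only its fixed cost of $575.

Shut down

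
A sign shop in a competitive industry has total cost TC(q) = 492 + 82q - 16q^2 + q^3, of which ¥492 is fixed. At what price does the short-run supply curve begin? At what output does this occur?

The firm shuts down when price falls below the minimum of average variable cost. AVC = VC/q = 82 - 16q + q^2.
At the minimum of AVC, MC = AVC. MC = 82 - 32q + 3q^2; setting MC = AVC gives 2q^2 - 16q = 0, so q = 8. min AVC = 18.
So the shutdown price is ¥18.

¥18 per unit, at q = 8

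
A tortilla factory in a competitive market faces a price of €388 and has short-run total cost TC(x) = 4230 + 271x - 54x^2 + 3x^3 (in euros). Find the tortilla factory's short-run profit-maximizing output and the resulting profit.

Profit = -€174 at x = 13

AVC = 271 - 54x + 3x^2 has its minimum €28 at x = 9; price €388 clears that bar, so the firm operates.
MC = 271 - 108x + 9x^2. Setting P = MC and taking the root on the rising branch gives x* = 13.
TR = 388·13 = 5044. TC = 4230 + 988 = 5218. Profit = 5044 − 5218 = -€174.
By producing, the firm covers all variable cost plus €4056 of fixed cost; shutting down would lose the full €4230.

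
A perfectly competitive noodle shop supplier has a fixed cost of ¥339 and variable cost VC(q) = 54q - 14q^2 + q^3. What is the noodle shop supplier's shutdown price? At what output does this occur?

The firm shuts down when price falls below the minimum of average variable cost. AVC = VC/q = 54 - 14q + q^2.
dAVC/dq = -14 + 2q = 0 gives q = 7. min AVC = 54 - 14·7 + 7^2 = 5.
So the shutdown price is ¥5.

¥5 per unit, at q = 7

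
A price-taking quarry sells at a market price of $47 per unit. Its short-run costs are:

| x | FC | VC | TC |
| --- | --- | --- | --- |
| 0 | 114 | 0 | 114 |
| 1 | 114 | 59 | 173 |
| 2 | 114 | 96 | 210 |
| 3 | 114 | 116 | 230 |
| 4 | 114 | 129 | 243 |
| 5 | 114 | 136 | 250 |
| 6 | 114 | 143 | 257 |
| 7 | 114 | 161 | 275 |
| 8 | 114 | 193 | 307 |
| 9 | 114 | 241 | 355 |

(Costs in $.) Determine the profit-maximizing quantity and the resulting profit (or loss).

x = 8; profit = $69

Profit at each row (π = 47x − TC): x=0: -114; x=1: -126; x=2: -116; x=3: -89; x=4: -55; x=5: -15; x=6: 25; x=7: 54; x=8: 69; x=9: 68.
Profit is maximized at x = 8. AVC there is 193/8 = $24.12 ≤ P, so producing beats shutting down (which would give -$114).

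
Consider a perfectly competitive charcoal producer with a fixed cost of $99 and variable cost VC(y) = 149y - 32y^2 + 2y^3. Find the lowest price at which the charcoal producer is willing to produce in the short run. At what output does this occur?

The firm shuts down when price falls below the minimum of average variable cost. AVC = VC/y = 149 - 32y + 2y^2.
dAVC/dy = -32 + 4y = 0 gives y = 8. min AVC = 149 - 32·8 + 2·8^2 = 21.
For P < $21 the firm produces nothing.

$21 per unit, at y = 8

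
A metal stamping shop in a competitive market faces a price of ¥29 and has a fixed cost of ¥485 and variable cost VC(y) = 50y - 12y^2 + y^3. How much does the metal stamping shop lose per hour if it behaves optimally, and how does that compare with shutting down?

AVC = 50 - 12y + y^2 has its minimum ¥14 at y = 6; price ¥29 clears that bar, so the firm operates.
MC = 50 - 24y + 3y^2. Setting P = MC and taking the root on the rising branch gives y* = 7.
TR = 29·7 = 203. TC = 485 + 105 = 590. Profit = 203 − 590 = -¥387.
That loss of ¥387 beats the ¥485 the firm would lose by shutting down; producing recovers ¥98 of fixed cost.

Profit = -¥387 at y = 7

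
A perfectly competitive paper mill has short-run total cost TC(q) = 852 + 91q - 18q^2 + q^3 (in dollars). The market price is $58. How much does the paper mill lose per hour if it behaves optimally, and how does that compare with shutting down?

Profit = -$368 at q = 11

AVC = 91 - 18q + q^2; min AVC = $10 at q = 9. Since P = $58 ≥ min AVC, the firm produces.
With MC = 91 - 36q + 3q^2, P = MC on the upward-sloping part at q* = 11.
TR = 58·11 = 638. TC = 852 + 154 = 1006. Profit = 638 − 1006 = -$368.
That loss of $368 beats the $852 the firm would lose by shutting down; producing recovers $484 of fixed cost.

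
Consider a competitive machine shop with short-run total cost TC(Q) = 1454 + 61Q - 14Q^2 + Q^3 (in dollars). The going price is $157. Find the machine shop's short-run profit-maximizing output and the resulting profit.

AVC = 61 - 14Q + Q^2; min AVC = $12 at Q = 7. Since P = $157 ≥ min AVC, the firm produces.
MC = 61 - 28Q + 3Q^2. Setting P = MC and taking the root on the rising branch gives Q* = 12.
TR = 157·12 = 1884. TC = 1454 + 444 = 1898. Profit = 1884 − 1898 = -$14.
Shutting down would mean losing the fixed cost of $1454, so operating at a loss of $14 is better by $1440.

Profit = -$14 at Q = 12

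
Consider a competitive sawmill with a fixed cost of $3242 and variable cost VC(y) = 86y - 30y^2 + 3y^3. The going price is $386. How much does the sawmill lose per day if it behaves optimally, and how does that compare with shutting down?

Profit = -$242 at y = 10

AVC = 86 - 30y + 3y^2; min AVC = $11 at y = 5. Since P = $386 ≥ min AVC, the firm produces.
MC = 86 - 60y + 9y^2. Setting P = MC and taking the root on the rising branch gives y* = 10.
TR = 386·10 = 3860. TC = 3242 + 860 = 4102. Profit = 3860 − 4102 = -$242.
Shutting down would mean losing the fixed cost of $3242, so operating at a loss of $242 is better by $3000.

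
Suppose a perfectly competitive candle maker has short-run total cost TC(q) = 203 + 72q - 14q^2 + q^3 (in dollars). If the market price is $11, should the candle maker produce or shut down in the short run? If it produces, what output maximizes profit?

Shut down

From TC, MC = TC'(q) = 72 - 28q + 3q^2 and AVC = VC/q = 72 - 14q + q^2.
AVC is minimized where dAVC/dq = -14 + 2q = 0, at q = 7; min AVC = 72 - 14·7 + 7^2 = $23.
Since P = $11 < min AVC = $23, price fails to cover variable cost at any output.
Shutting down limits the loss to fixed cost, $203.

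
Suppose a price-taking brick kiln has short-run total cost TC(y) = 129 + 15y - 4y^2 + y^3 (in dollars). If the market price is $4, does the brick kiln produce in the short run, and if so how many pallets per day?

Shut down

Variable cost is VC = 15y - 4y^2 + y^3, so AVC = VC/y = 15 - 4y + y^2 and MC = dTC/dy = 15 - 8y + 3y^2.
AVC hits its minimum where MC = AVC, at y = 2, giving min AVC = 15 - 4·2 + 2^2 = $11.
Since P = $4 < min AVC = $11, price fails to cover variable cost at any output.
The firm minimizes its loss by shutting down and losing only its fixed cost of $129.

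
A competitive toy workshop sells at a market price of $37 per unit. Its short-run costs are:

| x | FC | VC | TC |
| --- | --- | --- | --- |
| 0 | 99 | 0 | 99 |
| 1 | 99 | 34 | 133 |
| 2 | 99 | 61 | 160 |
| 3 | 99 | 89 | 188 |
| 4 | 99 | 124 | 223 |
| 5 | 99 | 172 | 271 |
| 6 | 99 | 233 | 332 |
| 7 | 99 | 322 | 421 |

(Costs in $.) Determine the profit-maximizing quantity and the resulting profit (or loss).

Tabulate TR − TC: x=0: -99; x=1: -96; x=2: -86; x=3: -77; x=4: -75; x=5: -86; x=6: -110; x=7: -162.
Profit is maximized at x = 4. AVC there is 124/4 = $31 ≤ P, so producing beats shutting down (which would give -$99).

x = 4; profit = -$75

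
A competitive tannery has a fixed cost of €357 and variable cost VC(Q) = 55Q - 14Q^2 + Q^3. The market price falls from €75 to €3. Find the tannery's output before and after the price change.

Output falls from 10 to 0 (the firm shuts down)

MC = 55 - 28Q + 3Q^2; the shutdown threshold is min AVC = €6 (at Q = 7).
With P = €75 above the shutdown price, P = MC gives Q = 10.
At P = €3 < min AVC = €6, price no longer covers variable cost at any output, so the firm shuts down: Q = 0.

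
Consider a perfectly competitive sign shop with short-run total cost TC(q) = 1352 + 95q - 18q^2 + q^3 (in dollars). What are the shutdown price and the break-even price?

Shutdown price = min AVC. AVC = 95 - 18q + q^2, with vertex at q = 9 and minimum $14.
ATC = 1352/q + 95 - 18q + q^2. Setting dATC/dq = −1352/q^2 − 18 + 2q = 0 gives q = 13 (since 2·13^3 − 18·13^2 = 1352).
min ATC = 1352/13 + 95 − 18·13 + 13^2 = $134. That is the break-even price.
Between these two prices the firm operates at a loss; above $134 it earns a profit.

Shutdown price = $14; break-even price = $134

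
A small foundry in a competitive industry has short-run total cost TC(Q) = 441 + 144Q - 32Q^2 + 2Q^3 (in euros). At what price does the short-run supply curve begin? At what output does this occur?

€16 per unit, at Q = 8

The shutdown price is the minimum of AVC. VC = 144Q - 32Q^2 + 2Q^3, so AVC = 144 - 32Q + 2Q^2.
At the minimum of AVC, MC = AVC. MC = 144 - 64Q + 6Q^2; setting MC = AVC gives 4Q^2 - 32Q = 0, so Q = 8. min AVC = 16.
For P < €16 the firm produces nothing.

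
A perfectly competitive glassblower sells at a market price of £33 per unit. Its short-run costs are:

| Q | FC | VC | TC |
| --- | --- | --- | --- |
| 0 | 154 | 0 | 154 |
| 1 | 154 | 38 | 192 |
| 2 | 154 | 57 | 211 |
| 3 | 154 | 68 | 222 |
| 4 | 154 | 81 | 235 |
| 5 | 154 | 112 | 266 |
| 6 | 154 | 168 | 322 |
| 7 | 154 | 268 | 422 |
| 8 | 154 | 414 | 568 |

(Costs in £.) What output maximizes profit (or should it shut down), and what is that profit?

Tabulate TR − TC: Q=0: -154; Q=1: -159; Q=2: -145; Q=3: -123; Q=4: -103; Q=5: -101; Q=6: -124; Q=7: -191; Q=8: -304.
Profit is maximized at Q = 5. AVC there is 112/5 = £22.40 ≤ P, so producing beats shutting down (which would give -£154).

Q = 5; profit = -£101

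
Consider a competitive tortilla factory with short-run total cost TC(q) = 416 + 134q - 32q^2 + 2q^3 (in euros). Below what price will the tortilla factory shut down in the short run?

The firm shuts down when price falls below the minimum of average variable cost. AVC = VC/q = 134 - 32q + 2q^2.
dAVC/dq = -32 + 4q = 0 gives q = 8. min AVC = 134 - 32·8 + 2·8^2 = 6.
The firm shuts down for any P below €6.

€6 per unit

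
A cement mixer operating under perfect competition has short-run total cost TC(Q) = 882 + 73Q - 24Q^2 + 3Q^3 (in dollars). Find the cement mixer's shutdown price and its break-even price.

Shutdown price = min AVC. AVC = 73 - 24Q + 3Q^2, with vertex at Q = 4 and minimum $25.
ATC = 882/Q + 73 - 24Q + 3Q^2. Setting dATC/dQ = −882/Q^2 − 24 + 6Q = 0 gives Q = 7 (since 6·7^3 − 24·7^2 = 882).
min ATC = 882/7 + 73 − 24·7 + 3·7^2 = $178. That is the break-even price.
Between these two prices the firm operates at a loss; above $178 it earns a profit.

Shutdown price = $25; break-even price = $178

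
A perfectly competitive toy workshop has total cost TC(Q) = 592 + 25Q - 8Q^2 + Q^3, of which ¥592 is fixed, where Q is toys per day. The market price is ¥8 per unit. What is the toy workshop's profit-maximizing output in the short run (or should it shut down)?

Strip out fixed cost: VC = 25Q - 8Q^2 + Q^3. Then AVC = 25 - 8Q + Q^2 and MC = 25 - 16Q + 3Q^2.
AVC is minimized where dAVC/dQ = -8 + 2Q = 0, at Q = 4; min AVC = 25 - 8·4 + 4^2 = ¥9.
P = ¥8 lies below min AVC = ¥9; no output level covers variable cost.
The firm minimizes its loss by shutting down and losing only its fixed cost of ¥592.

Shut down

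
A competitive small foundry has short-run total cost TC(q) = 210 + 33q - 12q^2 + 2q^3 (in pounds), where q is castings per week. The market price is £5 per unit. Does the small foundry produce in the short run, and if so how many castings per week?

Strip out fixed cost: VC = 33q - 12q^2 + 2q^3. Then AVC = 33 - 12q + 2q^2 and MC = 33 - 24q + 6q^2.
The AVC parabola has its vertex at q = 12/4 = 3, where AVC = 33 - 12·3 + 2·3^2 = £15.
P = £5 lies below min AVC = £15; no output level covers variable cost.
The firm minimizes its loss by shutting down and losing only its fixed cost of £210.

Shut down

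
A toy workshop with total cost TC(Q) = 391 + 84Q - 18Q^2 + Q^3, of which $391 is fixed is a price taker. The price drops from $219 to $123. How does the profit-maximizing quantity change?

MC = 84 - 36Q + 3Q^2; the shutdown threshold is min AVC = $3 (at Q = 9).
At P = $219 ≥ min AVC, set P = MC on the rising branch: Q = 15.
At P = $123 ≥ min AVC, set P = MC: Q = 13. The firm stays open but cuts output.

Output falls from 15 to 13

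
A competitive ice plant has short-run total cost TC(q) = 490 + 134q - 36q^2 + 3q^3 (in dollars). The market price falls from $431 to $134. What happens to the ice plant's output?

Output falls from 11 to 8

MC = 134 - 72q + 9q^2; the shutdown threshold is min AVC = $26 (at q = 6).
At P = $431 ≥ min AVC, set P = MC on the rising branch: q = 11.
At P = $134 ≥ min AVC, set P = MC: q = 8. The firm stays open but cuts output.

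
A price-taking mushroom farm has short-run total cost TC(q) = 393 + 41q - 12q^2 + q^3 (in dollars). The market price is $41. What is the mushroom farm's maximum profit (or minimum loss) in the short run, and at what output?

Profit = -$137 at q = 8

AVC = 41 - 12q + q^2 has its minimum $5 at q = 6; price $41 clears that bar, so the firm operates.
With MC = 41 - 24q + 3q^2, P = MC on the upward-sloping part at q* = 8.
TR = 41·8 = 328. TC = 393 + 72 = 465. Profit = 328 − 465 = -$137.
That loss of $137 beats the $393 the firm would lose by shutting down; producing recovers $256 of fixed cost.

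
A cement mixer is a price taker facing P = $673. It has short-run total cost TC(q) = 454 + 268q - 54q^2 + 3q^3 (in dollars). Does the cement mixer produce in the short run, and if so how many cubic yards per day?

Produce at q = 15

Variable cost is VC = 268q - 54q^2 + 3q^3, so AVC = VC/q = 268 - 54q + 3q^2 and MC = dTC/dq = 268 - 108q + 9q^2.
AVC hits its minimum where MC = AVC, at q = 9, giving min AVC = 268 - 54·9 + 3·9^2 = $25.
Since P = $673 ≥ min AVC = $25, price covers variable cost and the firm should produce.
P = MC gives -405 - 108q + 9q^2 = 0, with roots -3 and 15. Take the larger (rising MC): q* = 15.
Check: AVC at q = 15 is $133 ≤ P, so revenue covers variable cost.
Profit = P·q − TC = 673·15 − 2449 = $7646.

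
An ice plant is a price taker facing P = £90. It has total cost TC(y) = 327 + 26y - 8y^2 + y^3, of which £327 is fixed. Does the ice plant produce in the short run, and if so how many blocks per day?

Produce at y = 8

From TC, MC = TC'(y) = 26 - 16y + 3y^2 and AVC = VC/y = 26 - 8y + y^2.
AVC is minimized where dAVC/dy = -8 + 2y = 0, at y = 4; min AVC = 26 - 8·4 + 4^2 = £10.
Since P = £90 ≥ min AVC = £10, price covers variable cost and the firm should produce.
P = MC gives -64 - 16y + 3y^2 = 0, with roots -8/3 and 8. Take the larger (rising MC): y* = 8.
Check: AVC at y = 8 is £26 ≤ P, so revenue covers variable cost.
Profit = P·y − TC = 90·8 − 535 = £185.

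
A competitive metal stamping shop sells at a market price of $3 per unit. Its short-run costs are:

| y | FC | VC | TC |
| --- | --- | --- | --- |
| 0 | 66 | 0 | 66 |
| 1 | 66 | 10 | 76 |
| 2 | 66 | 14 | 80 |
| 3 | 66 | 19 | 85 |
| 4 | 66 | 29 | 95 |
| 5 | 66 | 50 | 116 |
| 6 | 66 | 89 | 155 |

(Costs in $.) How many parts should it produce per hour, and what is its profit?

Tabulate TR − TC: y=0: -66; y=1: -73; y=2: -74; y=3: -76; y=4: -83; y=5: -101; y=6: -137.
Profit is highest at y = 0. Equivalently, the lowest AVC in the table is 19/3 ≈ $6.33 at y = 3, and P = $3 falls below it — price never covers variable cost, so the firm shuts down and loses only its fixed cost.

y = 0 (shut down); profit = -$66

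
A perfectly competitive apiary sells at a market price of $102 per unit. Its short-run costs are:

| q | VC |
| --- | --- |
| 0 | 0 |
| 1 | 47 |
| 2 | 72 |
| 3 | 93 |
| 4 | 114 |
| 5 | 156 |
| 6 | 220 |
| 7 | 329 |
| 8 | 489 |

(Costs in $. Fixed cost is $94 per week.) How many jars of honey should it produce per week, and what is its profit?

Profit at each row (π = 102q − TC): q=0: -94; q=1: -39; q=2: 38; q=3: 119; q=4: 200; q=5: 260; q=6: 298; q=7: 291; q=8: 233.
Profit is maximized at q = 6. AVC there is 220/6 = $36.67 ≤ P, so producing beats shutting down (which would give -$94).

q = 6; profit = $298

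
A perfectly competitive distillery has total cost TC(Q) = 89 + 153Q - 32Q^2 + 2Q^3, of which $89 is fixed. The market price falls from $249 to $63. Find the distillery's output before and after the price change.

Output falls from 12 to 9

AVC = 153 - 32Q + 2Q^2, minimized at Q = 8 where min AVC = $25. MC = 153 - 64Q + 6Q^2.
At P = $249 ≥ min AVC, set P = MC on the rising branch: Q = 12.
At P = $63 ≥ min AVC, set P = MC: Q = 9. The firm stays open but cuts output.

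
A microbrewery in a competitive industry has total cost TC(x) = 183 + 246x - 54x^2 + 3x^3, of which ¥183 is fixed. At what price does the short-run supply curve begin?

¥3 per unit

Short-run supply begins at min AVC. From VC = 246x - 54x^2 + 3x^3, AVC = 246 - 54x + 3x^2.
dAVC/dx = -54 + 6x = 0 gives x = 9. min AVC = 246 - 54·9 + 3·9^2 = 3.
The firm shuts down for any P below ¥3.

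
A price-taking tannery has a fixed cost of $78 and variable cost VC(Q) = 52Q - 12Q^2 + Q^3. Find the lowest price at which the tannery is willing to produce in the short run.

The shutdown price is the minimum of AVC. VC = 52Q - 12Q^2 + Q^3, so AVC = 52 - 12Q + Q^2.
At the minimum of AVC, MC = AVC. MC = 52 - 24Q + 3Q^2; setting MC = AVC gives 2Q^2 - 12Q = 0, so Q = 6. min AVC = 16.
So the shutdown price is $16.

$16 per unit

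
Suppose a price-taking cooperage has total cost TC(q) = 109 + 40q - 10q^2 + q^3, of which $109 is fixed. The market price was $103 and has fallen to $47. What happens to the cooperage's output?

Output falls from 9 to 7

AVC = 40 - 10q + q^2, minimized at q = 5 where min AVC = $15. MC = 40 - 20q + 3q^2.
With P = $103 above the shutdown price, P = MC gives q = 9.
At P = $47 ≥ min AVC, set P = MC: q = 7. The firm stays open but cuts output.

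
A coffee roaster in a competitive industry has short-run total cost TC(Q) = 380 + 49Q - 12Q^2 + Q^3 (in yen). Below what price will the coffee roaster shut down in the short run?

¥13 per unit

The shutdown price is the minimum of AVC. VC = 49Q - 12Q^2 + Q^3, so AVC = 49 - 12Q + Q^2.
dAVC/dQ = -12 + 2Q = 0 gives Q = 6. min AVC = 49 - 12·6 + 6^2 = 13.
For P < ¥13 the firm produces nothing.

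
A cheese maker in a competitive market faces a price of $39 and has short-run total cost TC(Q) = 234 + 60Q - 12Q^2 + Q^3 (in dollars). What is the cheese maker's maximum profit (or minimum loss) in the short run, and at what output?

Profit = -$136 at Q = 7

AVC = 60 - 12Q + Q^2; min AVC = $24 at Q = 6. Since P = $39 ≥ min AVC, the firm produces.
With MC = 60 - 24Q + 3Q^2, P = MC on the upward-sloping part at Q* = 7.
TR = 39·7 = 273. TC = 234 + 175 = 409. Profit = 273 − 409 = -$136.
Shutting down would mean losing the fixed cost of $234, so operating at a loss of $136 is better by $98.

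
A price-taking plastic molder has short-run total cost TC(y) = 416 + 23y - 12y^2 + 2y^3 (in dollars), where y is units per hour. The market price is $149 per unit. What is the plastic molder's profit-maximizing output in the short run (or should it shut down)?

Strip out fixed cost: VC = 23y - 12y^2 + 2y^3. Then AVC = 23 - 12y + 2y^2 and MC = 23 - 24y + 6y^2.
AVC is minimized where dAVC/dy = -12 + 4y = 0, at y = 3; min AVC = 23 - 12·3 + 2·3^2 = $5.
Since P = $149 ≥ min AVC = $5, price covers variable cost and the firm should produce.
Solving P = MC: -126 - 24y + 6y^2 = 0 ⇒ y = -3 or 7. On the upward-sloping branch, y* = 7.
Check: AVC at y = 7 is $37 ≤ P, so revenue covers variable cost.
Profit = P·y − TC = 149·7 − 675 = $368.

Produce at y = 7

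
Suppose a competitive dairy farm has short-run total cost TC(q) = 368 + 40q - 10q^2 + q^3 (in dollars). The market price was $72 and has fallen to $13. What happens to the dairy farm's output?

Output falls from 8 to 0 (the firm shuts down)

MC = 40 - 20q + 3q^2; the shutdown threshold is min AVC = $15 (at q = 5).
With P = $72 above the shutdown price, P = MC gives q = 8.
At P = $13 < min AVC = $15, price no longer covers variable cost at any output, so the firm shuts down: q = 0.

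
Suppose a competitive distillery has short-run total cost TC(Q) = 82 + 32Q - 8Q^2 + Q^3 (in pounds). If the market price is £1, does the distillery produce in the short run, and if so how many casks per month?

Variable cost is VC = 32Q - 8Q^2 + Q^3, so AVC = VC/Q = 32 - 8Q + Q^2 and MC = dTC/dQ = 32 - 16Q + 3Q^2.
AVC hits its minimum where MC = AVC, at Q = 4, giving min AVC = 32 - 8·4 + 4^2 = £16.
With P < min AVC (£1 < £16), every unit sold adds to the loss.
Shutting down limits the loss to fixed cost, £82.

Shut down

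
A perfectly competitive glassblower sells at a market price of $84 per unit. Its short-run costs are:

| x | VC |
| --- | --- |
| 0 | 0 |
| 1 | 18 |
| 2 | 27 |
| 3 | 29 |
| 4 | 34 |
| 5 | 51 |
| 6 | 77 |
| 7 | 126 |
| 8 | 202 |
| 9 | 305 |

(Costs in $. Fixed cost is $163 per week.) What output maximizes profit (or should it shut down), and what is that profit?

Compute π = P·x − TC at each output: x=0: -163; x=1: -97; x=2: -22; x=3: 60; x=4: 139; x=5: 206; x=6: 264; x=7: 299; x=8: 307; x=9: 288.
Profit is maximized at x = 8. AVC there is 202/8 = $25.25 ≤ P, so producing beats shutting down (which would give -$163).

x = 8; profit = $307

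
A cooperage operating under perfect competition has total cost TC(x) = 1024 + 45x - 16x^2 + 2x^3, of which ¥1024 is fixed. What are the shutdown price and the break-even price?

Shutdown price = ¥13; break-even price = ¥173

Shutdown price = min AVC. AVC = 45 - 16x + 2x^2, with vertex at x = 4 and minimum ¥13.
ATC = 1024/x + 45 - 16x + 2x^2. Setting dATC/dx = −1024/x^2 − 16 + 4x = 0 gives x = 8 (since 4·8^3 − 16·8^2 = 1024).
min ATC = 1024/8 + 45 − 16·8 + 2·8^2 = ¥173. That is the break-even price.
Between these two prices the firm operates at a loss; above ¥173 it earns a profit.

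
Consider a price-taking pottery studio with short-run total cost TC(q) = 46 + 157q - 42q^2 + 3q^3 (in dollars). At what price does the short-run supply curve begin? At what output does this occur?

Short-run supply begins at min AVC. From VC = 157q - 42q^2 + 3q^3, AVC = 157 - 42q + 3q^2.
At the minimum of AVC, MC = AVC. MC = 157 - 84q + 9q^2; setting MC = AVC gives 6q^2 - 42q = 0, so q = 7. min AVC = 10.
So the shutdown price is $10.

$10 per unit, at q = 7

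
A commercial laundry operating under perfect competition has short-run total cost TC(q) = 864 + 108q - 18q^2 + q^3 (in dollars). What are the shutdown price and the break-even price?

Shutdown price = $27; break-even price = $108

AVC = 108 - 18q + q^2; minimized at q = 9, giving min AVC = $27. That is the shutdown price.
ATC = 864/q + 108 - 18q + q^2. Setting dATC/dq = −864/q^2 − 18 + 2q = 0 gives q = 12 (since 2·12^3 − 18·12^2 = 864).
min ATC = 864/12 + 108 − 18·12 + 12^2 = $108. That is the break-even price.
Between these two prices the firm operates at a loss; above $108 it earns a profit.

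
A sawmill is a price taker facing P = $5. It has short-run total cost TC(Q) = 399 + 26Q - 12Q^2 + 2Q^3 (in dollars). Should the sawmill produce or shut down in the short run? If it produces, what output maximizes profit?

Shut down

Strip out fixed cost: VC = 26Q - 12Q^2 + 2Q^3. Then AVC = 26 - 12Q + 2Q^2 and MC = 26 - 24Q + 6Q^2.
AVC hits its minimum where MC = AVC, at Q = 3, giving min AVC = 26 - 12·3 + 2·3^2 = $8.
With P < min AVC ($5 < $8), every unit sold adds to the loss.
Best response: produce nothing and absorb the $399 fixed cost.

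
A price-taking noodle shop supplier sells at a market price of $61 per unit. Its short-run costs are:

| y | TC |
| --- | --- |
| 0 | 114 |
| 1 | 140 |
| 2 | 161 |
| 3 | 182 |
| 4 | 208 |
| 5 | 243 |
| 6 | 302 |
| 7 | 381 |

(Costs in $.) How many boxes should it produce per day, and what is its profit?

y = 6; profit = $64

Profit at each row (π = 61y − TC): y=0: -114; y=1: -79; y=2: -39; y=3: 1; y=4: 36; y=5: 62; y=6: 64; y=7: 46.
Profit is maximized at y = 6. AVC there is 188/6 = $31.33 ≤ P, so producing beats shutting down (which would give -$114).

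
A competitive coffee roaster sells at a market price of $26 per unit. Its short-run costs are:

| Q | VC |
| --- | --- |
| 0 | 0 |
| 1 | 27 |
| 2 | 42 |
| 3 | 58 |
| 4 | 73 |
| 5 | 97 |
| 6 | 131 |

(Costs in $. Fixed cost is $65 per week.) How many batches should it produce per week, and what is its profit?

Q = 5; profit = -$32

Profit at each row (π = 26Q − TC): Q=0: -65; Q=1: -66; Q=2: -55; Q=3: -45; Q=4: -34; Q=5: -32; Q=6: -40.
Profit is maximized at Q = 5. AVC there is 97/5 = $19.40 ≤ P, so producing beats shutting down (which would give -$65).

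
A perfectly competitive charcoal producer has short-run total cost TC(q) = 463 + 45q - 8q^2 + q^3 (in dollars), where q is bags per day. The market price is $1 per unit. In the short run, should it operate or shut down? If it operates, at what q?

Shut down

From TC, MC = TC'(q) = 45 - 16q + 3q^2 and AVC = VC/q = 45 - 8q + q^2.
The AVC parabola has its vertex at q = 8/2 = 4, where AVC = 45 - 8·4 + 4^2 = $29.
P = $1 lies below min AVC = $29; no output level covers variable cost.
Shutting down limits the loss to fixed cost, $463.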